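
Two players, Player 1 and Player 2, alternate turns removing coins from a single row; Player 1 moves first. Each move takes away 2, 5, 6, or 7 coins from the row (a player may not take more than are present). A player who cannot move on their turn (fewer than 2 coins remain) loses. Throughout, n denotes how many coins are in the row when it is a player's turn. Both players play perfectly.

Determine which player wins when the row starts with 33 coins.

Player 1 wins.

Work bottom-up. With no move the player to move loses. Otherwise the position is W if at least one move leads to an L position for the opponent, and L if every move leads to a W.
n=0: no move → L
n=1: no move → L
n=2: W (go to 0, an L position)
n=3: W (go to 1, an L position)
n=4: L (sole option 2(W) is W)
n=5: W (go to 0, an L position)
n=6: W (go to 4, an L position)
n=7: W (go to 1, an L position)
n=8: W (go to 1, an L position)
n=9: W (go to 4, an L position)
n=10: W (go to 4, an L position)
n=11: W (go to 4, an L position)
n=12: L (options 10(W), 7(W), 6(W), 5(W) are all W)
n=13: L (options 11(W), 8(W), 7(W), 6(W) are all W)
n=14: W (go to 12, an L position)
n=15: W (go to 13, an L position)
n=16: L (options 14(W), 11(W), 10(W), 9(W) are all W)
n=17: W (go to 12, an L position)
n=18: W (go to 16, an L position)
n=19: W (go to 13, an L position)
n=20: W (go to 13, an L position)
n=21: W (go to 16, an L position)
n=22: W (go to 16, an L position)
n=23: W (go to 16, an L position)
n=24: L (options 22(W), 19(W), 18(W), 17(W) are all W)
n=25: L (options 23(W), 20(W), 19(W), 18(W) are all W)
n=26: W (go to 24, an L position)
n=27: W (go to 25, an L position)
n=28: L (options 26(W), 23(W), 22(W), 21(W) are all W)
n=29: W (go to 24, an L position)
n=30: W (go to 28, an L position)
n=31: W (go to 25, an L position)
n=32: W (go to 25, an L position)
n=33: W (go to 28, an L position)
From 33 Player 1 can remove 5, leaving 28, reaching an L position.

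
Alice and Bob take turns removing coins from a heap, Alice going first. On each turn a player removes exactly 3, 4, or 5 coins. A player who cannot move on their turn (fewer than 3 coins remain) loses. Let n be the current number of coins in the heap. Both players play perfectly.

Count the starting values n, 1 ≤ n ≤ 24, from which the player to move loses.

Use the standard recursion: the mover loses at a terminal position; elsewhere, the mover wins exactly when some move hands the opponent an L position.
n=0: no move → L
n=1: no move → L
n=2: no move → L
n=3: reaches L-position 0 → W
n=4: reaches L-position 1 → W
n=5: reaches L-position 2 → W
n=6: reaches L-position 2 → W
n=7: reaches L-position 2 → W
n=8: only reaches 5(W), 4(W), 3(W), all W → L
n=9: only reaches 6(W), 5(W), 4(W), all W → L
n=10: only reaches 7(W), 6(W), 5(W), all W → L
n=11: reaches L-position 8 → W
n=12: reaches L-position 9 → W
n=13: reaches L-position 10 → W
n=14: reaches L-position 10 → W
n=15: reaches L-position 10 → W
n=16: only reaches 13(W), 12(W), 11(W), all W → L
n=17: only reaches 14(W), 13(W), 12(W), all W → L
n=18: only reaches 15(W), 14(W), 13(W), all W → L
n=19: reaches L-position 16 → W
n=20: reaches L-position 17 → W
n=21: reaches L-position 18 → W
n=22: reaches L-position 18 → W
n=23: reaches L-position 18 → W
n=24: only reaches 21(W), 20(W), 19(W), all W → L
L entries with 1 ≤ n ≤ 24 (n=0 is outside the asked range and is not counted): n = 1, 2, 8, 9, 10, 16, 17, 18, 24; that makes 9.

9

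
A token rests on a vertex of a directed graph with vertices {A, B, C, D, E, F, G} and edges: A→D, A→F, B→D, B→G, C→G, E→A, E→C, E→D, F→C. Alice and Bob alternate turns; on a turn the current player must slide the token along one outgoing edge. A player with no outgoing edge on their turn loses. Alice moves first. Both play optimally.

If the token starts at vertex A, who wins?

Compute win/loss labels from the base case upward. A position with no move is L. Any other position is W if it can reach an L in one move, else L.
Every edge goes from a vertex to one that appears earlier in the order G, D, C, F, A, E, B, so processing vertices in that order labels each vertex after all of its successors.
G: no outgoing edge → L
D: no outgoing edge → L
C: reaches L-position G → W
F: only reaches C(W), which is W → L
A: reaches L-position F → W
E: reaches L-position D → W
B: reaches L-position D → W
The starting position A is W: Alice should move to F, handing over an L position.

Alice wins.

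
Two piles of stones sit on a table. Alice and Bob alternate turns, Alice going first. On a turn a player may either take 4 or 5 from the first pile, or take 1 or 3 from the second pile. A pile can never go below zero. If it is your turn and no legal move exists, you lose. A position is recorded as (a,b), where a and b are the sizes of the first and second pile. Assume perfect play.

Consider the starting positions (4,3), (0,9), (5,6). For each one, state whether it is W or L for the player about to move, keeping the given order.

Work bottom-up. With no move the player to move loses. Otherwise the position is W if at least one move leads to an L position for the opponent, and L if every move leads to a W.
No move ever increases a pile, so every position that can arise here has a ≤ 5 and b ≤ 9; it is enough to label the cells with 0 ≤ a ≤ 5 and 0 ≤ b ≤ 9.
Every move lowers a or b (never raises either), so fill the grid row by row in increasing a, and left to right within a row: each cell's successors are then already labelled.
      b=0  b=1  b=2  b=3  b=4  b=5  b=6  b=7  b=8  b=9
a=0:    L    W    L    W    L    W    L    W    L    W
a=1:    L    W    L    W    L    W    L    W    L    W
a=2:    L    W    L    W    L    W    L    W    L    W
a=3:    L    W    L    W    L    W    L    W    L    W
a=4:    W    L    W    L    W    L    W    L    W    L
a=5:    W    L    W    L    W    L    W    L    W    L
Cells with no legal move (terminal, hence L): (0,0), (1,0), (2,0), (3,0).
The remaining L cells, each justified by listing all of its moves:
(0,2): only reaches (0,1)(W), which is W → L
(0,4): only reaches (0,3)(W), (0,1)(W), all W → L
(0,6): only reaches (0,5)(W), (0,3)(W), all W → L
(0,8): only reaches (0,7)(W), (0,5)(W), all W → L
(1,2): only reaches (1,1)(W), which is W → L
(1,4): only reaches (1,3)(W), (1,1)(W), all W → L
(1,6): only reaches (1,5)(W), (1,3)(W), all W → L
(1,8): only reaches (1,7)(W), (1,5)(W), all W → L
(2,2): only reaches (2,1)(W), which is W → L
(2,4): only reaches (2,3)(W), (2,1)(W), all W → L
(2,6): only reaches (2,5)(W), (2,3)(W), all W → L
(2,8): only reaches (2,7)(W), (2,5)(W), all W → L
(3,2): only reaches (3,1)(W), which is W → L
(3,4): only reaches (3,3)(W), (3,1)(W), all W → L
(3,6): only reaches (3,5)(W), (3,3)(W), all W → L
(3,8): only reaches (3,7)(W), (3,5)(W), all W → L
(4,1): only reaches (0,1)(W), (4,0)(W), all W → L
(4,3): only reaches (0,3)(W), (4,2)(W), (4,0)(W), all W → L
(4,5): only reaches (0,5)(W), (4,4)(W), (4,2)(W), all W → L
(4,7): only reaches (0,7)(W), (4,6)(W), (4,4)(W), all W → L
(4,9): only reaches (0,9)(W), (4,8)(W), (4,6)(W), all W → L
(5,1): only reaches (1,1)(W), (0,1)(W), (5,0)(W), all W → L
(5,3): only reaches (1,3)(W), (0,3)(W), (5,2)(W), (5,0)(W), all W → L
(5,5): only reaches (1,5)(W), (0,5)(W), (5,4)(W), (5,2)(W), all W → L
(5,7): only reaches (1,7)(W), (0,7)(W), (5,6)(W), (5,4)(W), all W → L
(5,9): only reaches (1,9)(W), (0,9)(W), (5,8)(W), (5,6)(W), all W → L
Every other cell has at least one move into one of the L cells above, so it is W.
(4,3): one of the L cells justified above, so L
(0,9): the move to (0,8) reaches an L cell, so W
(5,6): the move to (1,6) reaches an L cell, so W

(4,3): L, (0,9): W, (5,6): W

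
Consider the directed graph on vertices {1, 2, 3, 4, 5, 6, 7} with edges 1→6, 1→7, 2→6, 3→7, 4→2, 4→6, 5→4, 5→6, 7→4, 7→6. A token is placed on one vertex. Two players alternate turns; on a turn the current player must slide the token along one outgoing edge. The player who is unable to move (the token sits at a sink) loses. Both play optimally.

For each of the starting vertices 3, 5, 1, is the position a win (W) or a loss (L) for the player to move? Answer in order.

Classify positions by backward induction: terminal positions (no move available) are L. From any other position, the mover wins iff some move reaches an L.
Every edge goes from a vertex to one that appears earlier in the order 6, 2, 4, 5, 7, 1, 3, so processing vertices in that order labels each vertex after all of its successors.
6: no outgoing edge → L
2: W (go to 6, an L position)
4: W (go to 6, an L position)
5: W (go to 6, an L position)
7: W (go to 6, an L position)
1: W (go to 6, an L position)
3: L (sole option 7(W) is W)

3: L, 5: W, 1: W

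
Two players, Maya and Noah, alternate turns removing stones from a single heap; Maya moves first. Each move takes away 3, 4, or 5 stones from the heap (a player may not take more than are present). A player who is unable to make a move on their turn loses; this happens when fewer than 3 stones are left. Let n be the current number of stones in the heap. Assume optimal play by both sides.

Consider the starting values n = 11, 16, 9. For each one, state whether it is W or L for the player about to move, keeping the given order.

11: W, 16: L, 9: L

Work bottom-up. With no move the player to move loses. Otherwise the position is W if at least one move leads to an L position for the opponent, and L if every move leads to a W.
n=0: no move → L
n=1: no move → L
n=2: no move → L
n=3: reaches L-position 0 → W
n=4: reaches L-position 1 → W
n=5: reaches L-position 2 → W
n=6: reaches L-position 2 → W
n=7: reaches L-position 2 → W
n=8: only reaches 5(W), 4(W), 3(W), all W → L
n=9: only reaches 6(W), 5(W), 4(W), all W → L
n=10: only reaches 7(W), 6(W), 5(W), all W → L
n=11: reaches L-position 8 → W
n=12: reaches L-position 9 → W
n=13: reaches L-position 10 → W
n=14: reaches L-position 10 → W
n=15: reaches L-position 10 → W
n=16: only reaches 13(W), 12(W), 11(W), all W → L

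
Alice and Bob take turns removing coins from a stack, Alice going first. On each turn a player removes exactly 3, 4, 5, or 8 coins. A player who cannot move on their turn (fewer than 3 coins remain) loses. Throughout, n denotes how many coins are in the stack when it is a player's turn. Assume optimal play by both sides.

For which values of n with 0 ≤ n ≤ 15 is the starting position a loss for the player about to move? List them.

Use the standard recursion: the mover loses at a terminal position; elsewhere, the mover wins exactly when some move hands the opponent an L position.
n=0: no move → L
n=1: no move → L
n=2: no move → L
n=3: can move to 0, which is L ⇒ W
n=4: can move to 1, which is L ⇒ W
n=5: can move to 2, which is L ⇒ W
n=6: can move to 2, which is L ⇒ W
n=7: can move to 2, which is L ⇒ W
n=8: can move to 0, which is L ⇒ W
n=9: can move to 1, which is L ⇒ W
n=10: can move to 2, which is L ⇒ W
n=11: moves to 8(W), 7(W), 6(W), 3(W); every one is W ⇒ L
n=12: moves to 9(W), 8(W), 7(W), 4(W); every one is W ⇒ L
n=13: moves to 10(W), 9(W), 8(W), 5(W); every one is W ⇒ L
n=14: can move to 11, which is L ⇒ W
n=15: can move to 12, which is L ⇒ W
The losing starting values of n are exactly the entries labelled L in this table (6 of them).

0, 1, 2, 11, 12, 13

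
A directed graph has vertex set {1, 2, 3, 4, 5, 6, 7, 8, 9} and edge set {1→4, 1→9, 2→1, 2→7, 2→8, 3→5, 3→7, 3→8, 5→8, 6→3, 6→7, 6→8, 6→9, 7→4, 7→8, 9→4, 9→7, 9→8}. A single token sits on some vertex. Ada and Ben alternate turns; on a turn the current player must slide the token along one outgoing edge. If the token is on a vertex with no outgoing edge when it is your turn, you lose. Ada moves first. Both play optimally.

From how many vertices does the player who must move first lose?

2

Work bottom-up. With no move the player to move loses. Otherwise the position is W if at least one move leads to an L position for the opponent, and L if every move leads to a W.
Every edge goes from a vertex to one that appears earlier in the order 8, 4, 5, 7, 9, 3, 1, 2, 6, so processing vertices in that order labels each vertex after all of its successors.
8: no outgoing edge → L
4: no outgoing edge → L
5: reaches L-position 8 → W
7: reaches L-position 4 → W
9: reaches L-position 4 → W
3: reaches L-position 8 → W
1: reaches L-position 4 → W
2: reaches L-position 8 → W
6: reaches L-position 8 → W
The L vertices are 4, 8; that is 2 in all.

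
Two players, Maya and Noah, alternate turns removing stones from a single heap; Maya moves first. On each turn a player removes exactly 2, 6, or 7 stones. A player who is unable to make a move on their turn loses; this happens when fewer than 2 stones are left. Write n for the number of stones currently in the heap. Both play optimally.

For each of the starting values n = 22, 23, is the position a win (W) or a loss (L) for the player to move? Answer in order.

22: L, 23: W

Use the standard recursion: the mover loses at a terminal position; elsewhere, the mover wins exactly when some move hands the opponent an L position.
n=0: no move → L
n=1: no move → L
n=2: →0(L), so W
n=3: →1(L), so W
n=4: →2(W) only, which is W, so L
n=5: →3(W) only, which is W, so L
n=6: →4(L), so W
n=7: →5(L), so W
n=8: →1(L), so W
n=9: →7(W), 3(W), 2(W) — all W, so L
n=10: →4(L), so W
n=11: →9(L), so W
n=12: →5(L), so W
n=13: →11(W), 7(W), 6(W) — all W, so L
n=14: →12(W), 8(W), 7(W) — all W, so L
n=15: →13(L), so W
n=16: →14(L), so W
n=17: →15(W), 11(W), 10(W) — all W, so L
n=18: →16(W), 12(W), 11(W) — all W, so L
n=19: →17(L), so W
n=20: →18(L), so W
n=21: →14(L), so W
n=22: →20(W), 16(W), 15(W) — all W, so L
n=23: →17(L), so W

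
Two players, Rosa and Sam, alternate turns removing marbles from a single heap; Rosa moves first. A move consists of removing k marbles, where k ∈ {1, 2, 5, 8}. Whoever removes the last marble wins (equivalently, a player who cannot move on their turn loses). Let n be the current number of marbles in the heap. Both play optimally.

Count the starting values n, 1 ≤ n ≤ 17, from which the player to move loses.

5

Classify positions by backward induction: terminal positions (no move available) are L. From any other position, the mover wins iff some move reaches an L.
n=0: no move → L
n=1: →0(L), so W
n=2: →0(L), so W
n=3: →2(W), 1(W) — all W, so L
n=4: →3(L), so W
n=5: →3(L), so W
n=6: →5(W), 4(W), 1(W) — all W, so L
n=7: →6(L), so W
n=8: →6(L), so W
n=9: →8(W), 7(W), 4(W), 1(W) — all W, so L
n=10: →9(L), so W
n=11: →9(L), so W
n=12: →11(W), 10(W), 7(W), 4(W) — all W, so L
n=13: →12(L), so W
n=14: →12(L), so W
n=15: →14(W), 13(W), 10(W), 7(W) — all W, so L
n=16: →15(L), so W
n=17: →15(L), so W
L entries with 1 ≤ n ≤ 17 (n=0 is outside the asked range and is not counted): n = 3, 6, 9, 12, 15; that makes 5.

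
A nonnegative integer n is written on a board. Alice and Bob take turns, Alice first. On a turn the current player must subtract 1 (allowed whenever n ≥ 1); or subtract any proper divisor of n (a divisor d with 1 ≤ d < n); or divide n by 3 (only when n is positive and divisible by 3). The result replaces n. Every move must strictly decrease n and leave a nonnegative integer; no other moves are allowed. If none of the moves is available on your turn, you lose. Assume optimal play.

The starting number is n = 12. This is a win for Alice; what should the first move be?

Compute win/loss labels from the base case upward. A position with no move is L. Any other position is W if it can reach an L in one move, else L.
n=0: no move → L
n=1: reaches L-position 0 → W
n=2: only reaches 1(W), which is W → L
n=3: reaches L-position 2 → W
n=4: reaches L-position 2 → W
n=5: only reaches 4(W), which is W → L
n=6: reaches L-position 2 → W
n=7: only reaches 6(W), which is W → L
n=8: reaches L-position 7 → W
n=9: only reaches 3(W), 6(W), 8(W), all W → L
n=10: reaches L-position 5 → W
n=11: only reaches 10(W), which is W → L
n=12: reaches L-position 9 → W
From 12, the L positions reachable in one move are: 9, 11. Any move reaching one of these is winning.

Move to 9.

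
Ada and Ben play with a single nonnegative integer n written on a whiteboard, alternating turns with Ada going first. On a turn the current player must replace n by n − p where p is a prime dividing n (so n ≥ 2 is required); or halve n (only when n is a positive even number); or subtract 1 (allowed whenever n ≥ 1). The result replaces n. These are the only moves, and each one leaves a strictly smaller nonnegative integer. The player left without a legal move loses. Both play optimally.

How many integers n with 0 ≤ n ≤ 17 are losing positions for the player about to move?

4

Positions with no move are L. A position that does have a move is losing for the player to move precisely when every available move leads to a winning position for the opponent. Fill in the labels:
n=0: no move → L
n=1: reaches L-position 0 → W
n=2: reaches L-position 0 → W
n=3: reaches L-position 0 → W
n=4: only reaches 2(W), 3(W), all W → L
n=5: reaches L-position 0 → W
n=6: reaches L-position 4 → W
n=7: reaches L-position 0 → W
n=8: reaches L-position 4 → W
n=9: only reaches 6(W), 8(W), all W → L
n=10: reaches L-position 9 → W
n=11: reaches L-position 0 → W
n=12: reaches L-position 9 → W
n=13: reaches L-position 0 → W
n=14: only reaches 7(W), 12(W), 13(W), all W → L
n=15: reaches L-position 14 → W
n=16: reaches L-position 14 → W
n=17: reaches L-position 0 → W
L entries with 0 ≤ n ≤ 17: n = 0, 4, 9, 14; that makes 4.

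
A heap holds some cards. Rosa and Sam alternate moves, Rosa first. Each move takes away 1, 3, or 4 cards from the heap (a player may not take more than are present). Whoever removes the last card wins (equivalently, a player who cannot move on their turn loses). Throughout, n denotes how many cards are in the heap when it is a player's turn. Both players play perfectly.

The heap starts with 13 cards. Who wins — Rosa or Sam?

Compute win/loss labels from the base case upward. A position with no move is L. Any other position is W if it can reach an L in one move, else L.
n=0: no move → L
n=1: can move to 0, which is L ⇒ W
n=2: the only move is to 1(W), a W ⇒ L
n=3: can move to 2, which is L ⇒ W
n=4: can move to 0, which is L ⇒ W
n=5: can move to 2, which is L ⇒ W
n=6: can move to 2, which is L ⇒ W
n=7: moves to 6(W), 4(W), 3(W); every one is W ⇒ L
n=8: can move to 7, which is L ⇒ W
n=9: moves to 8(W), 6(W), 5(W); every one is W ⇒ L
n=10: can move to 9, which is L ⇒ W
n=11: can move to 7, which is L ⇒ W
n=12: can move to 9, which is L ⇒ W
n=13: can move to 9, which is L ⇒ W
The starting position 13 is W: Rosa should remove 4, leaving 9, handing over an L position.

Rosa wins.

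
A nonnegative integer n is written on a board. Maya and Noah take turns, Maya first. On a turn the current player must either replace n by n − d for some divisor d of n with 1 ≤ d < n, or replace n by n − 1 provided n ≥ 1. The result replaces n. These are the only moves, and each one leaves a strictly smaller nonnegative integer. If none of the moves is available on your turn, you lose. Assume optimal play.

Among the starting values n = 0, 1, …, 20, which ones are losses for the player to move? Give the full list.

0, 2, 5, 7, 9, 11, 13, 15, 17, 19

Work bottom-up. With no move the player to move loses. Otherwise the position is W if at least one move leads to an L position for the opponent, and L if every move leads to a W.
n=0: no move → L
n=1: can move to 0, which is L ⇒ W
n=2: the only move is to 1(W), a W ⇒ L
n=3: can move to 2, which is L ⇒ W
n=4: can move to 2, which is L ⇒ W
n=5: the only move is to 4(W), a W ⇒ L
n=6: can move to 5, which is L ⇒ W
n=7: the only move is to 6(W), a W ⇒ L
n=8: can move to 7, which is L ⇒ W
n=9: moves to 6(W), 8(W); every one is W ⇒ L
n=10: can move to 5, which is L ⇒ W
n=11: the only move is to 10(W), a W ⇒ L
n=12: can move to 9, which is L ⇒ W
n=13: the only move is to 12(W), a W ⇒ L
n=14: can move to 7, which is L ⇒ W
n=15: moves to 10(W), 12(W), 14(W); every one is W ⇒ L
n=16: can move to 15, which is L ⇒ W
n=17: the only move is to 16(W), a W ⇒ L
n=18: can move to 9, which is L ⇒ W
n=19: the only move is to 18(W), a W ⇒ L
n=20: can move to 15, which is L ⇒ W
Reading off the rows marked L gives the requested list; there are 10 such values of n.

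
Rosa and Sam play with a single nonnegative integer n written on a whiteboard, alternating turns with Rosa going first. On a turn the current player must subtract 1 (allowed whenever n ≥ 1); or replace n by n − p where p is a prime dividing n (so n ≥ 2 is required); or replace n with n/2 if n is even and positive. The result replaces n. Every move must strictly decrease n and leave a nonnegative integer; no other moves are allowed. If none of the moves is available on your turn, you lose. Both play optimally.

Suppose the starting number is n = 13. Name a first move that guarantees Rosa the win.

Positions with no move are L. A position that does have a move is losing for the player to move precisely when every available move leads to a winning position for the opponent. Fill in the labels:
n=0: no move → L
n=1: reaches L-position 0 → W
n=2: reaches L-position 0 → W
n=3: reaches L-position 0 → W
n=4: only reaches 2(W), 3(W), all W → L
n=5: reaches L-position 0 → W
n=6: reaches L-position 4 → W
n=7: reaches L-position 0 → W
n=8: reaches L-position 4 → W
n=9: only reaches 6(W), 8(W), all W → L
n=10: reaches L-position 9 → W
n=11: reaches L-position 0 → W
n=12: reaches L-position 9 → W
n=13: reaches L-position 0 → W
From 13, the L positions reachable in one move are: 0.

Move to 0.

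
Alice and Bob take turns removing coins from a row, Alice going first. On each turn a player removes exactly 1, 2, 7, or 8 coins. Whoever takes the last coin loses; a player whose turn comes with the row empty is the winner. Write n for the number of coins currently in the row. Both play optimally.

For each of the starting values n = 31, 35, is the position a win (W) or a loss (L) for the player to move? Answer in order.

Label each position W (a win for the player to move) or L (a loss). A position with no legal move is W; any other position is W exactly when some move reaches an L, and L when every move reaches a W.
n=0: no move; the opponent has just taken the last coin and therefore loses → W
n=1: the only move is to 0(W), a W ⇒ L
n=2: can move to 1, which is L ⇒ W
n=3: can move to 1, which is L ⇒ W
n=4: moves to 3(W), 2(W); every one is W ⇒ L
n=5: can move to 4, which is L ⇒ W
n=6: can move to 4, which is L ⇒ W
n=7: moves to 6(W), 5(W), 0(W); every one is W ⇒ L
n=8: can move to 7, which is L ⇒ W
n=9: can move to 7, which is L ⇒ W
n=10: moves to 9(W), 8(W), 3(W), 2(W); every one is W ⇒ L
n=11: can move to 10, which is L ⇒ W
n=12: can move to 10, which is L ⇒ W
n=13: moves to 12(W), 11(W), 6(W), 5(W); every one is W ⇒ L
n=14: can move to 13, which is L ⇒ W
n=15: can move to 13, which is L ⇒ W
n=16: moves to 15(W), 14(W), 9(W), 8(W); every one is W ⇒ L
n=17: can move to 16, which is L ⇒ W
n=18: can move to 16, which is L ⇒ W
n=19: moves to 18(W), 17(W), 12(W), 11(W); every one is W ⇒ L
n=20: can move to 19, which is L ⇒ W
n=21: can move to 19, which is L ⇒ W
n=22: moves to 21(W), 20(W), 15(W), 14(W); every one is W ⇒ L
n=23: can move to 22, which is L ⇒ W
n=24: can move to 22, which is L ⇒ W
n=25: moves to 24(W), 23(W), 18(W), 17(W); every one is W ⇒ L
n=26: can move to 25, which is L ⇒ W
n=27: can move to 25, which is L ⇒ W
n=28: moves to 27(W), 26(W), 21(W), 20(W); every one is W ⇒ L
n=29: can move to 28, which is L ⇒ W
n=30: can move to 28, which is L ⇒ W
n=31: moves to 30(W), 29(W), 24(W), 23(W); every one is W ⇒ L
n=32: can move to 31, which is L ⇒ W
n=33: can move to 31, which is L ⇒ W
n=34: moves to 33(W), 32(W), 27(W), 26(W); every one is W ⇒ L
n=35: can move to 34, which is L ⇒ W

31: L, 35: W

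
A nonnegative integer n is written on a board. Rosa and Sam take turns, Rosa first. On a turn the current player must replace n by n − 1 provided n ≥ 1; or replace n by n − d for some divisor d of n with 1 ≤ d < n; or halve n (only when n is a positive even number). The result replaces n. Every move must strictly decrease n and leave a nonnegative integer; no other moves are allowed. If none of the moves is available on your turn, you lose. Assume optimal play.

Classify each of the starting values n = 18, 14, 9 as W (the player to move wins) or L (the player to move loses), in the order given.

18: W, 14: W, 9: L

Label each position W (a win for the player to move) or L (a loss). A position with no legal move is L; any other position is W exactly when some move reaches an L, and L when every move reaches a W.
n=0: no move → L
n=1: reaches L-position 0 → W
n=2: only reaches 1(W), which is W → L
n=3: reaches L-position 2 → W
n=4: reaches L-position 2 → W
n=5: only reaches 4(W), which is W → L
n=6: reaches L-position 5 → W
n=7: only reaches 6(W), which is W → L
n=8: reaches L-position 7 → W
n=9: only reaches 6(W), 8(W), all W → L
n=10: reaches L-position 5 → W
n=11: only reaches 10(W), which is W → L
n=12: reaches L-position 9 → W
n=13: only reaches 12(W), which is W → L
n=14: reaches L-position 7 → W
n=15: only reaches 10(W), 12(W), 14(W), all W → L
n=16: reaches L-position 15 → W
n=17: only reaches 16(W), which is W → L
n=18: reaches L-position 9 → W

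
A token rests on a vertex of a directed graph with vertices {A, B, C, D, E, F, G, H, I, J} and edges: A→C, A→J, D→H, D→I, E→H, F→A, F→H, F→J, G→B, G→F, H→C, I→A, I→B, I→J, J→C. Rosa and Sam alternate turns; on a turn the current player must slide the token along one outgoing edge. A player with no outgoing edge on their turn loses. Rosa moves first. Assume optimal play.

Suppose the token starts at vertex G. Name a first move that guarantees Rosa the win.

Positions with no move are L. A position that does have a move is losing for the player to move precisely when every available move leads to a winning position for the opponent. Fill in the labels:
Every edge goes from a vertex to one that appears earlier in the order B, C, J, A, I, H, F, E, D, G, so processing vertices in that order labels each vertex after all of its successors.
B: no outgoing edge → L
C: no outgoing edge → L
J: W (go to C, an L position)
A: W (go to C, an L position)
I: W (go to B, an L position)
H: W (go to C, an L position)
F: L (options H(W), A(W), J(W) are all W)
E: L (sole option H(W) is W)
D: L (options H(W), I(W) are all W)
G: W (go to F, an L position)
From G, the L positions reachable in one move are: F, B. Any move reaching one of these is winning.

Move to F.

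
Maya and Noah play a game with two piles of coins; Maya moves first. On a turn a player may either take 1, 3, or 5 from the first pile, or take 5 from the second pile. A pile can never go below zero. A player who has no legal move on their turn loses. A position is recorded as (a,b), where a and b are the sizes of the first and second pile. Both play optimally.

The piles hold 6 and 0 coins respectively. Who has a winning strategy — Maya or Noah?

Label each position W (a win for the player to move) or L (a loss). A position with no legal move is L; any other position is W exactly when some move reaches an L, and L when every move reaches a W.
No move ever increases a pile, so every position that can arise here has a ≤ 6 and b ≤ 0; it is enough to label the cells with 0 ≤ a ≤ 6 and 0 ≤ b ≤ 0.
Every move lowers a or b (never raises either), so fill the grid row by row in increasing a, and left to right within a row: each cell's successors are then already labelled.
      b=0
a=0:    L
a=1:    W
a=2:    L
a=3:    W
a=4:    L
a=5:    W
a=6:    L
Cells with no legal move (terminal, hence L): (0,0).
The remaining L cells, each justified by listing all of its moves:
(2,0): →(1,0)(W) only, which is W, so L
(4,0): →(3,0)(W), (1,0)(W) — all W, so L
(6,0): →(5,0)(W), (3,0)(W), (1,0)(W) — all W, so L
Every other cell has at least one move into one of the L cells above, so it is W.
Every move from (6,0) reaches a W position, so the mover loses.

Noah wins.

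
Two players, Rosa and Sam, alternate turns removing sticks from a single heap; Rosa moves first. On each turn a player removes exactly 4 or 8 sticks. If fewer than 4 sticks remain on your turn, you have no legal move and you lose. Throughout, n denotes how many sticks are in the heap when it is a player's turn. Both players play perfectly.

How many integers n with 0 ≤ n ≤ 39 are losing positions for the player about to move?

Compute win/loss labels from the base case upward. A position with no move is L. Any other position is W if it can reach an L in one move, else L.
n=0: no move → L
n=1: no move → L
n=2: no move → L
n=3: no move → L
n=4: reaches L-position 0 → W
n=5: reaches L-position 1 → W
n=6: reaches L-position 2 → W
n=7: reaches L-position 3 → W
n=8: reaches L-position 0 → W
n=9: reaches L-position 1 → W
n=10: reaches L-position 2 → W
n=11: reaches L-position 3 → W
n=12: only reaches 8(W), 4(W), all W → L
n=13: only reaches 9(W), 5(W), all W → L
n=14: only reaches 10(W), 6(W), all W → L
n=15: only reaches 11(W), 7(W), all W → L
n=16: reaches L-position 12 → W
n=17: reaches L-position 13 → W
n=18: reaches L-position 14 → W
n=19: reaches L-position 15 → W
n=20: reaches L-position 12 → W
n=21: reaches L-position 13 → W
n=22: reaches L-position 14 → W
n=23: reaches L-position 15 → W
n=24: only reaches 20(W), 16(W), all W → L
n=25: only reaches 21(W), 17(W), all W → L
n=26: only reaches 22(W), 18(W), all W → L
n=27: only reaches 23(W), 19(W), all W → L
n=28: reaches L-position 24 → W
n=29: reaches L-position 25 → W
n=30: reaches L-position 26 → W
n=31: reaches L-position 27 → W
n=32: reaches L-position 24 → W
n=33: reaches L-position 25 → W
n=34: reaches L-position 26 → W
n=35: reaches L-position 27 → W
n=36: only reaches 32(W), 28(W), all W → L
n=37: only reaches 33(W), 29(W), all W → L
n=38: only reaches 34(W), 30(W), all W → L
n=39: only reaches 35(W), 31(W), all W → L
L entries with 0 ≤ n ≤ 39: n = 0, 1, 2, 3, 12, 13, 14, 15, 24, 25, 26, 27, 36, 37, 38, 39; that makes 16.

16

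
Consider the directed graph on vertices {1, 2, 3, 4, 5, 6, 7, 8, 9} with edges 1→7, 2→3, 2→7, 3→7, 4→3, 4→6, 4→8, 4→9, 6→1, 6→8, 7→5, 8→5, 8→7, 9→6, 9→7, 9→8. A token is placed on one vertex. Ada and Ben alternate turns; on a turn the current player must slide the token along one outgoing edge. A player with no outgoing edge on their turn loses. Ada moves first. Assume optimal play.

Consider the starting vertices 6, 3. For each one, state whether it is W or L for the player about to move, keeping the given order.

6: W, 3: L

Compute win/loss labels from the base case upward. A position with no move is L. Any other position is W if it can reach an L in one move, else L.
Every edge goes from a vertex to one that appears earlier in the order 5, 7, 8, 3, 1, 6, 9, 4, 2, so processing vertices in that order labels each vertex after all of its successors.
5: no outgoing edge → L
7: reaches L-position 5 → W
8: reaches L-position 5 → W
3: only reaches 7(W), which is W → L
1: only reaches 7(W), which is W → L
6: reaches L-position 1 → W
9: only reaches 6(W), 8(W), 7(W), all W → L
4: reaches L-position 9 → W
2: reaches L-position 3 → W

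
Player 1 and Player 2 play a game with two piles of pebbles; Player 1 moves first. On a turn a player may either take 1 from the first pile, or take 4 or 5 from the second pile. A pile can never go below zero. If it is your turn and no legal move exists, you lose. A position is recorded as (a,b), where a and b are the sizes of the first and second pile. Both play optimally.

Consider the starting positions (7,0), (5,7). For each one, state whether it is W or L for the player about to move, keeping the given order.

Label each position W (a win for the player to move) or L (a loss). A position with no legal move is L; any other position is W exactly when some move reaches an L, and L when every move reaches a W.
No move ever increases a pile, so every position that can arise here has a ≤ 7 and b ≤ 7; it is enough to label the cells with 0 ≤ a ≤ 7 and 0 ≤ b ≤ 7.
Every move lowers a or b (never raises either), so fill the grid row by row in increasing a, and left to right within a row: each cell's successors are then already labelled.
      b=0  b=1  b=2  b=3  b=4  b=5  b=6  b=7
a=0:    L    L    L    L    W    W    W    W
a=1:    W    W    W    W    L    L    L    L
a=2:    L    L    L    L    W    W    W    W
a=3:    W    W    W    W    L    L    L    L
a=4:    L    L    L    L    W    W    W    W
a=5:    W    W    W    W    L    L    L    L
a=6:    L    L    L    L    W    W    W    W
a=7:    W    W    W    W    L    L    L    L
Cells with no legal move (terminal, hence L): (0,0), (0,1), (0,2), (0,3).
The remaining L cells, each justified by listing all of its moves:
(1,4): →(0,4)(W), (1,0)(W) — all W, so L
(1,5): →(0,5)(W), (1,1)(W), (1,0)(W) — all W, so L
(1,6): →(0,6)(W), (1,2)(W), (1,1)(W) — all W, so L
(1,7): →(0,7)(W), (1,3)(W), (1,2)(W) — all W, so L
(2,0): →(1,0)(W) only, which is W, so L
(2,1): →(1,1)(W) only, which is W, so L
(2,2): →(1,2)(W) only, which is W, so L
(2,3): →(1,3)(W) only, which is W, so L
(3,4): →(2,4)(W), (3,0)(W) — all W, so L
(3,5): →(2,5)(W), (3,1)(W), (3,0)(W) — all W, so L
(3,6): →(2,6)(W), (3,2)(W), (3,1)(W) — all W, so L
(3,7): →(2,7)(W), (3,3)(W), (3,2)(W) — all W, so L
(4,0): →(3,0)(W) only, which is W, so L
(4,1): →(3,1)(W) only, which is W, so L
(4,2): →(3,2)(W) only, which is W, so L
(4,3): →(3,3)(W) only, which is W, so L
(5,4): →(4,4)(W), (5,0)(W) — all W, so L
(5,5): →(4,5)(W), (5,1)(W), (5,0)(W) — all W, so L
(5,6): →(4,6)(W), (5,2)(W), (5,1)(W) — all W, so L
(5,7): →(4,7)(W), (5,3)(W), (5,2)(W) — all W, so L
(6,0): →(5,0)(W) only, which is W, so L
(6,1): →(5,1)(W) only, which is W, so L
(6,2): →(5,2)(W) only, which is W, so L
(6,3): →(5,3)(W) only, which is W, so L
(7,4): →(6,4)(W), (7,0)(W) — all W, so L
(7,5): →(6,5)(W), (7,1)(W), (7,0)(W) — all W, so L
(7,6): →(6,6)(W), (7,2)(W), (7,1)(W) — all W, so L
(7,7): →(6,7)(W), (7,3)(W), (7,2)(W) — all W, so L
Every other cell has at least one move into one of the L cells above, so it is W.
(7,0): the move to (6,0) reaches an L cell, so W
(5,7): one of the L cells justified above, so L

(7,0): W, (5,7): L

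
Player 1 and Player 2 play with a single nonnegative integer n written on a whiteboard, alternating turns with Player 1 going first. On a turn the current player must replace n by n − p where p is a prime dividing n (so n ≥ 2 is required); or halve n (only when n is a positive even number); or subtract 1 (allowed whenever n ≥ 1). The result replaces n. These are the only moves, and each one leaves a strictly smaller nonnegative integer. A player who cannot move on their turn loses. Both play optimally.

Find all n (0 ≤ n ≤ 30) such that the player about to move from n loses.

0, 4, 9, 14, 20, 24, 30

Compute win/loss labels from the base case upward. A position with no move is L. Any other position is W if it can reach an L in one move, else L.
n=0: no move → L
n=1: can move to 0, which is L ⇒ W
n=2: can move to 0, which is L ⇒ W
n=3: can move to 0, which is L ⇒ W
n=4: moves to 2(W), 3(W); every one is W ⇒ L
n=5: can move to 0, which is L ⇒ W
n=6: can move to 4, which is L ⇒ W
n=7: can move to 0, which is L ⇒ W
n=8: can move to 4, which is L ⇒ W
n=9: moves to 6(W), 8(W); every one is W ⇒ L
n=10: can move to 9, which is L ⇒ W
n=11: can move to 0, which is L ⇒ W
n=12: can move to 9, which is L ⇒ W
n=13: can move to 0, which is L ⇒ W
n=14: moves to 7(W), 12(W), 13(W); every one is W ⇒ L
n=15: can move to 14, which is L ⇒ W
n=16: can move to 14, which is L ⇒ W
n=17: can move to 0, which is L ⇒ W
n=18: can move to 9, which is L ⇒ W
n=19: can move to 0, which is L ⇒ W
n=20: moves to 10(W), 15(W), 18(W), 19(W); every one is W ⇒ L
n=21: can move to 14, which is L ⇒ W
n=22: can move to 20, which is L ⇒ W
n=23: can move to 0, which is L ⇒ W
n=24: moves to 12(W), 21(W), 22(W), 23(W); every one is W ⇒ L
n=25: can move to 20, which is L ⇒ W
n=26: can move to 24, which is L ⇒ W
n=27: can move to 24, which is L ⇒ W
n=28: can move to 14, which is L ⇒ W
n=29: can move to 0, which is L ⇒ W
n=30: moves to 15(W), 25(W), 27(W), 28(W), 29(W); every one is W ⇒ L
The losing starting values of n are exactly the entries labelled L in this table (7 of them).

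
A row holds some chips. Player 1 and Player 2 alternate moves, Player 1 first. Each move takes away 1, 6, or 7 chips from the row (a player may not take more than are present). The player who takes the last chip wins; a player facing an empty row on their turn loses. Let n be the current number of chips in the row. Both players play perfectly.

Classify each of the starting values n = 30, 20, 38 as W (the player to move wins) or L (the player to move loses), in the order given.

30: W, 20: W, 38: L

Work bottom-up. With no move the player to move loses. Otherwise the position is W if at least one move leads to an L position for the opponent, and L if every move leads to a W.
n=0: no move → L
n=1: W (go to 0, an L position)
n=2: L (sole option 1(W) is W)
n=3: W (go to 2, an L position)
n=4: L (sole option 3(W) is W)
n=5: W (go to 4, an L position)
n=6: W (go to 0, an L position)
n=7: W (go to 0, an L position)
n=8: W (go to 2, an L position)
n=9: W (go to 2, an L position)
n=10: W (go to 4, an L position)
n=11: W (go to 4, an L position)
n=12: L (options 11(W), 6(W), 5(W) are all W)
n=13: W (go to 12, an L position)
n=14: L (options 13(W), 8(W), 7(W) are all W)
n=15: W (go to 14, an L position)
n=16: L (options 15(W), 10(W), 9(W) are all W)
n=17: W (go to 16, an L position)
n=18: W (go to 12, an L position)
n=19: W (go to 12, an L position)
n=20: W (go to 14, an L position)
n=21: W (go to 14, an L position)
n=22: W (go to 16, an L position)
n=23: W (go to 16, an L position)
n=24: L (options 23(W), 18(W), 17(W) are all W)
n=25: W (go to 24, an L position)
n=26: L (options 25(W), 20(W), 19(W) are all W)
n=27: W (go to 26, an L position)
n=28: L (options 27(W), 22(W), 21(W) are all W)
n=29: W (go to 28, an L position)
n=30: W (go to 24, an L position)
n=31: W (go to 24, an L position)
n=32: W (go to 26, an L position)
n=33: W (go to 26, an L position)
n=34: W (go to 28, an L position)
n=35: W (go to 28, an L position)
n=36: L (options 35(W), 30(W), 29(W) are all W)
n=37: W (go to 36, an L position)
n=38: L (options 37(W), 32(W), 31(W) are all W)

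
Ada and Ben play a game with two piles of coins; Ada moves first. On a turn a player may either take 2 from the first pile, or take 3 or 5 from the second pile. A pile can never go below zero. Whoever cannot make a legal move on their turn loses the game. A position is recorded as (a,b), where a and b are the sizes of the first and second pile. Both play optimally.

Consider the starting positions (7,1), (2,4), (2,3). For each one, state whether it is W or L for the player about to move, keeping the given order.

(7,1): W, (2,4): L, (2,3): L

Build the W/L table. Terminal = L. A non-terminal position is W if it has a move to some L; otherwise it is L.
No move ever increases a pile, so every position that can arise here has a ≤ 7 and b ≤ 4; it is enough to label the cells with 0 ≤ a ≤ 7 and 0 ≤ b ≤ 4.
Every move lowers a or b (never raises either), so fill the grid row by row in increasing a, and left to right within a row: each cell's successors are then already labelled.
      b=0  b=1  b=2  b=3  b=4
a=0:    L    L    L    W    W
a=1:    L    L    L    W    W
a=2:    W    W    W    L    L
a=3:    W    W    W    L    L
a=4:    L    L    L    W    W
a=5:    L    L    L    W    W
a=6:    W    W    W    L    L
a=7:    W    W    W    L    L
Cells with no legal move (terminal, hence L): (0,0), (0,1), (0,2), (1,0), (1,1), (1,2).
The remaining L cells, each justified by listing all of its moves:
(2,3): only reaches (0,3)(W), (2,0)(W), all W → L
(2,4): only reaches (0,4)(W), (2,1)(W), all W → L
(3,3): only reaches (1,3)(W), (3,0)(W), all W → L
(3,4): only reaches (1,4)(W), (3,1)(W), all W → L
(4,0): only reaches (2,0)(W), which is W → L
(4,1): only reaches (2,1)(W), which is W → L
(4,2): only reaches (2,2)(W), which is W → L
(5,0): only reaches (3,0)(W), which is W → L
(5,1): only reaches (3,1)(W), which is W → L
(5,2): only reaches (3,2)(W), which is W → L
(6,3): only reaches (4,3)(W), (6,0)(W), all W → L
(6,4): only reaches (4,4)(W), (6,1)(W), all W → L
(7,3): only reaches (5,3)(W), (7,0)(W), all W → L
(7,4): only reaches (5,4)(W), (7,1)(W), all W → L
Every other cell has at least one move into one of the L cells above, so it is W.
(7,1): the move to (5,1) reaches an L cell, so W
(2,4): one of the L cells justified above, so L
(2,3): one of the L cells justified above, so L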